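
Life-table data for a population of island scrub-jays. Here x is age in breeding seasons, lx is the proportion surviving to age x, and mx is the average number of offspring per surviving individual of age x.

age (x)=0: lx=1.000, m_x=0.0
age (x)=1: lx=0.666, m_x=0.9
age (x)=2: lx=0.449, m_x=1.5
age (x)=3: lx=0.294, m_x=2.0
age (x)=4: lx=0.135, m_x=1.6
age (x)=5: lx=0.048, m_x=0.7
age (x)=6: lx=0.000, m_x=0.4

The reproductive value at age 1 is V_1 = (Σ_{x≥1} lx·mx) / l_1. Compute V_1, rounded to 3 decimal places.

3.169

lx·mx for x ≥ 1: 0.5994, 0.6735, 0.588, 0.216, 0.0336, 0 → sum = 2.1105
V_1 = 2.1105 / l_1 = 2.1105 / 0.666 = 3.168919… → 3.169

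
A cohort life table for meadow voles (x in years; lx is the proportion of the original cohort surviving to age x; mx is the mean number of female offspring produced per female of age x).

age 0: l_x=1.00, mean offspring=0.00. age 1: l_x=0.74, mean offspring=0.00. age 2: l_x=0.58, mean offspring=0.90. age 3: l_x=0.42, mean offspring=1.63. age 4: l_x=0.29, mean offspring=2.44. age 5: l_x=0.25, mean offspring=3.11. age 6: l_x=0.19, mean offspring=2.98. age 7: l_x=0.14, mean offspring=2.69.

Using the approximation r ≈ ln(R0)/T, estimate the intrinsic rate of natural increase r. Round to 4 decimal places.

0.2959

R0 = Σ lx·mx = 0 + 0 + 0.522 + 0.6846 + 0.7076 + 0.7775 + 0.5662 + 0.3766 = 3.6345
Σ x·lx·mx = 15.8491; T = 15.8491/3.6345 = 4.36074…
r ≈ ln(R0)/T = ln(3.6345)/4.36074… = 0.29593… → 0.2959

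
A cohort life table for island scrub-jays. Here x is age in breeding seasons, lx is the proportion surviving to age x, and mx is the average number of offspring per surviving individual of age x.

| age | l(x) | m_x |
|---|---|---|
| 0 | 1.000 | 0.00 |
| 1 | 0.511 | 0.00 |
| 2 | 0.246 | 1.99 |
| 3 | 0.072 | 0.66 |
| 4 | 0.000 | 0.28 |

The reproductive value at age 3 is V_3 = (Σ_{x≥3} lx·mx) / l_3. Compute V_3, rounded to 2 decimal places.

0.66

lx·mx for x ≥ 3: 0.04752, 0 → sum = 0.04752
V_3 = 0.04752 / l_3 = 0.04752 / 0.072 = 0.66 → 0.66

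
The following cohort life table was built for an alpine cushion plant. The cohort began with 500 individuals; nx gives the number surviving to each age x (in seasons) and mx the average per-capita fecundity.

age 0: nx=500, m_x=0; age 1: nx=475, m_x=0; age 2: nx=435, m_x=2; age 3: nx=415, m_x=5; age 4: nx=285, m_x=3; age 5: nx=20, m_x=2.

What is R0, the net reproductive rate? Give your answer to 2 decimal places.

lx = nx/n0 = nx/500: 1, 0.95, 0.87, 0.83, 0.57, 0.04
lx·mx by age: 0, 0, 1.74, 4.15, 1.71, 0.08
R0 = Σ lx·mx = 7.68 → 7.68

7.68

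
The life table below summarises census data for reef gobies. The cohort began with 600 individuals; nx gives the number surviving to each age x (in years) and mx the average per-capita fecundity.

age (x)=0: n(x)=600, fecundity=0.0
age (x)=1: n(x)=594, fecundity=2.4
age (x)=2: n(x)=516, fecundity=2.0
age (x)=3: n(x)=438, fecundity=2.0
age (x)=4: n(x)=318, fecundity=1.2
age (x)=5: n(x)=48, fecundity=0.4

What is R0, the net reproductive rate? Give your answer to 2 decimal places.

lx = nx/n0 = nx/600: 1, 0.99, 0.86, 0.73, 0.53, 0.08
lx·mx by age: 0, 2.376, 1.72, 1.46, 0.636, 0.032
R0 = Σ lx·mx = 6.224 → 6.22

6.22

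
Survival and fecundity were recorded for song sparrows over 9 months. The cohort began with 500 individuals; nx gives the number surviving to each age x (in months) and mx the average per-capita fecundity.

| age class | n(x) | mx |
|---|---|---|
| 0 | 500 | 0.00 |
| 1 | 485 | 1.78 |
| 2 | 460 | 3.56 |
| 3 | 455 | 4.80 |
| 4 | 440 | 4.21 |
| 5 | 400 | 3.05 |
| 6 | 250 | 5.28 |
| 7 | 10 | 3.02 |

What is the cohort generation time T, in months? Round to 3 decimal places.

3.550

lx = nx/n0 = nx/500: 1, 0.97, 0.92, 0.91, 0.88, 0.8, 0.5, 0.02
lx·mx: 0, 1.7266, 3.2752, 4.368, 3.7048, 2.44, 2.64, 0.0604 → R0 = 18.215
x·lx·mx: 0, 1.7266, 6.5504, 13.104, 14.8192, 12.2, 15.84, 0.4228 → Σ = 64.663
T = 64.663 / 18.215 = 3.549986… → 3.550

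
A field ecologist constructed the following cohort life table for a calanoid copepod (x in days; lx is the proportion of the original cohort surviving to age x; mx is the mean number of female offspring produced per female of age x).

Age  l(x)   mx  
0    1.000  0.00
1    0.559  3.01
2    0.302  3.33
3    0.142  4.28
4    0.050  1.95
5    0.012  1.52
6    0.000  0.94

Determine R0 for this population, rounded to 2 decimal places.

lx·mx by age: 0, 1.68259, 1.00566, 0.60776, 0.0975, 0.01824, 0
R0 = Σ lx·mx = 3.41175 → 3.41

3.41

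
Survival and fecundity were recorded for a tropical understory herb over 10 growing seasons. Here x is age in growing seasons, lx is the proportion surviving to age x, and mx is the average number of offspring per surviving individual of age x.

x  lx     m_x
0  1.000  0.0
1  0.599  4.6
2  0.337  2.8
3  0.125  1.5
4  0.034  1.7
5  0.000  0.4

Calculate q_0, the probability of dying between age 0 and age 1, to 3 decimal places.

q_0 = (l_0 − l_1) / l_0 = (1 − 0.599) / 1
     = 0.401 / 1 = 0.401 → 0.401

0.401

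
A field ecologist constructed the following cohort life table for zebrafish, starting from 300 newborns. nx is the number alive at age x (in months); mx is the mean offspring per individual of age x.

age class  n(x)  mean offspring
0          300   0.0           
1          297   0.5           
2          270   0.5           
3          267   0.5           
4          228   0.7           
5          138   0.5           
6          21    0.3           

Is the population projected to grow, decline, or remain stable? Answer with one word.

lx = nx/n0 = nx/300: 1, 0.99, 0.9, 0.89, 0.76, 0.46, 0.07
R0 = Σ lx·mx = 0 + 0.495 + 0.45 + 0.445 + 0.532 + 0.23 + 0.021 = 2.173
R0 > 1, so the population is growing.

growing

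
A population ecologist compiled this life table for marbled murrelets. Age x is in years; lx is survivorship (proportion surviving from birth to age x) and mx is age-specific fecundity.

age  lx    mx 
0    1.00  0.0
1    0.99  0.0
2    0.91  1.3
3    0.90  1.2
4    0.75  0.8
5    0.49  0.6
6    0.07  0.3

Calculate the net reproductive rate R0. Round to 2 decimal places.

lx·mx by age: 0, 0, 1.183, 1.08, 0.6, 0.294, 0.021
R0 = Σ lx·mx = 3.178 → 3.18

3.18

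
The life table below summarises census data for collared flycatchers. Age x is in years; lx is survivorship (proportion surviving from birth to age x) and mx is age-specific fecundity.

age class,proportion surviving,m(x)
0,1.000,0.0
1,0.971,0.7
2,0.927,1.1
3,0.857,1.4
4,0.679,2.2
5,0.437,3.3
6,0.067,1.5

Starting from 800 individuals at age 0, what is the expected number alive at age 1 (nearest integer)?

777

Expected survivors = N0 · l_1 = 800 × 0.971 = 776.8 → 777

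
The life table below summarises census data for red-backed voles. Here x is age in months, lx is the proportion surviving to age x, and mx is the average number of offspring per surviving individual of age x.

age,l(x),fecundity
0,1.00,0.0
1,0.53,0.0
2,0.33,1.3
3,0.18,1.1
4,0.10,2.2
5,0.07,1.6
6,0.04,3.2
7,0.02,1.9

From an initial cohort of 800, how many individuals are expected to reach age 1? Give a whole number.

424

Expected survivors = N0 · l_1 = 800 × 0.53 = 424 → 424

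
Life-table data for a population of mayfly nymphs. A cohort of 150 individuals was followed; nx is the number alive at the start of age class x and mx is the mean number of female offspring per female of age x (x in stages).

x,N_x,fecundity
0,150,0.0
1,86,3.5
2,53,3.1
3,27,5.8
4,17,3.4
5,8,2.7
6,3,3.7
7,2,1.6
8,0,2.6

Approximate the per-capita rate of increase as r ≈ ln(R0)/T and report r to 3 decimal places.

lx = nx/n0 = nx/150: 1, 0.57333…, 0.35333…, 0.18, 0.11333…, 0.05333…, 0.02, 0.01333…, 0
R0 = Σ lx·mx = 0 + 2.00667… + 1.09533… + 1.044 + 0.38533… + 0.144… + 0.074 + 0.02133… + 0 = 4.770667…
Σ x·lx·mx = 10.184…; T = 10.184…/4.770667… = 2.13471…
r ≈ ln(R0)/T = ln(4.770667…)/2.13471… = 0.73194… → 0.732

0.732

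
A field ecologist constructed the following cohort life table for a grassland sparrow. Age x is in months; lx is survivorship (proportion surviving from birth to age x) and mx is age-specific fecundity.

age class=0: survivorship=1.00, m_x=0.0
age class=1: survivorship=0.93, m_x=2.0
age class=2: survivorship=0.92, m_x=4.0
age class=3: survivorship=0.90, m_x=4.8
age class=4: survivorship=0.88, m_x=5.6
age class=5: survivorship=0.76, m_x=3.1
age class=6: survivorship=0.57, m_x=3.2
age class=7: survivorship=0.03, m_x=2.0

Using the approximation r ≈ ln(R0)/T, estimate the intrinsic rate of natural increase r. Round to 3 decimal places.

R0 = Σ lx·mx = 0 + 1.86 + 3.68 + 4.32 + 4.928 + 2.356 + 1.824 + 0.06 = 19.028
Σ x·lx·mx = 65.036; T = 65.036/19.028 = 3.41791…
r ≈ ln(R0)/T = ln(19.028)/3.41791… = 0.8619… → 0.862

0.862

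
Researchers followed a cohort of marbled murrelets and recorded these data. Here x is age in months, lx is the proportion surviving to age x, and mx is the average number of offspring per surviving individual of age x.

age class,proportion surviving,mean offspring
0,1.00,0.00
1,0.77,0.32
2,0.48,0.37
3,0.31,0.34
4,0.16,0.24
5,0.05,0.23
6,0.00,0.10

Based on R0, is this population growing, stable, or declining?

R0 = Σ lx·mx = 0 + 0.2464 + 0.1776 + 0.1054 + 0.0384 + 0.0115 + 0 = 0.5793
R0 < 1, so the population is declining.

declining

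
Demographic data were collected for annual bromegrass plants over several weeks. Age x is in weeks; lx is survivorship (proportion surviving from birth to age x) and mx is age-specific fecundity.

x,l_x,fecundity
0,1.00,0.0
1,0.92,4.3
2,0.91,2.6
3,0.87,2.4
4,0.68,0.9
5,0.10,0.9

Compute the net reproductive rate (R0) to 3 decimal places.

lx·mx by age: 0, 3.956, 2.366, 2.088, 0.612, 0.09
R0 = Σ lx·mx = 9.112 → 9.112

9.112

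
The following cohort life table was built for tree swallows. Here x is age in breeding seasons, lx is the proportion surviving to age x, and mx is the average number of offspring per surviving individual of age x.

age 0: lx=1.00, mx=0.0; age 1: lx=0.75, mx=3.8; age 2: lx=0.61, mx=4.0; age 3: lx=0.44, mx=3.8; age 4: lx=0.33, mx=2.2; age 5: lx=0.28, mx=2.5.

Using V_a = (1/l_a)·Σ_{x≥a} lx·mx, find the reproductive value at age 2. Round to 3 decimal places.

9.079

lx·mx for x ≥ 2: 2.44, 1.672, 0.726, 0.7 → sum = 5.538
V_2 = 5.538 / l_2 = 5.538 / 0.61 = 9.078689… → 9.079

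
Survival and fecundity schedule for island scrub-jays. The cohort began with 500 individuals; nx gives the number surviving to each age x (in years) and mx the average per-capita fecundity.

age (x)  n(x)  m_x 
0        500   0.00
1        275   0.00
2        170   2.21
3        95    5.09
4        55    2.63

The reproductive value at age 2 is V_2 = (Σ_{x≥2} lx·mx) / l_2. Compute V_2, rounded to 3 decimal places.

lx = nx/n0 = nx/500: 1, 0.55, 0.34, 0.19, 0.11
lx·mx for x ≥ 2: 0.7514, 0.9671, 0.2893 → sum = 2.0078
V_2 = 2.0078 / l_2 = 2.0078 / 0.34 = 5.905294… → 5.905

5.905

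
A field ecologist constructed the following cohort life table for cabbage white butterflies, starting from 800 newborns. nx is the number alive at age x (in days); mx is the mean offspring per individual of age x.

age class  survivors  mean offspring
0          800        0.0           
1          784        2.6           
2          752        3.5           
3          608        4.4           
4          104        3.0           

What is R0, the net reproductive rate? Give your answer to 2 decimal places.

lx = nx/n0 = nx/800: 1, 0.98, 0.94, 0.76, 0.13
lx·mx by age: 0, 2.548, 3.29, 3.344, 0.39
R0 = Σ lx·mx = 9.572 → 9.57

9.57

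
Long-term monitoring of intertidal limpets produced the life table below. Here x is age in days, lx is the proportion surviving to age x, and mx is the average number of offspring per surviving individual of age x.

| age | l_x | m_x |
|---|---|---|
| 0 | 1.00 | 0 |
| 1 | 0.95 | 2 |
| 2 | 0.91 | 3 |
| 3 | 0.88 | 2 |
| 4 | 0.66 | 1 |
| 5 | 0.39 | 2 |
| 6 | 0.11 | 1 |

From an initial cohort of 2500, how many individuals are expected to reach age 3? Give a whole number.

Expected survivors = N0 · l_3 = 2500 × 0.88 = 2200 → 2200

2200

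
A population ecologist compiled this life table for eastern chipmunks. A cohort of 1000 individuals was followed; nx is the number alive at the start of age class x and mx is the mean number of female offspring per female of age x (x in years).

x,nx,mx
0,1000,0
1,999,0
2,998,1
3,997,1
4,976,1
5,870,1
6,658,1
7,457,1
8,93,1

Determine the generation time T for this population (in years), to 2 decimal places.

4.19

lx = nx/n0 = nx/1000: 1, 0.999, 0.998, 0.997, 0.976, 0.87, 0.658, 0.457, 0.093
lx·mx: 0, 0, 0.998, 0.997, 0.976, 0.87, 0.658, 0.457, 0.093 → R0 = 5.049
x·lx·mx: 0, 0, 1.996, 2.991, 3.904, 4.35, 3.948, 3.199, 0.744 → Σ = 21.132
T = 21.132 / 5.049 = 4.185383… → 4.19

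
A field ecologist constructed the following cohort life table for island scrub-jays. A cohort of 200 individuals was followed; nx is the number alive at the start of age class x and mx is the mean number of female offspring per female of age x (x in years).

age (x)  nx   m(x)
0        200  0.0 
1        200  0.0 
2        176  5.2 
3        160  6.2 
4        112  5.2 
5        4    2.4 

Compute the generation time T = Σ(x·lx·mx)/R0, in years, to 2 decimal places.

2.87

lx = nx/n0 = nx/200: 1, 1, 0.88, 0.8, 0.56, 0.02
lx·mx: 0, 0, 4.576, 4.96, 2.912, 0.048 → R0 = 12.496
x·lx·mx: 0, 0, 9.152, 14.88, 11.648, 0.24 → Σ = 35.92
T = 35.92 / 12.496 = 2.87452… → 2.87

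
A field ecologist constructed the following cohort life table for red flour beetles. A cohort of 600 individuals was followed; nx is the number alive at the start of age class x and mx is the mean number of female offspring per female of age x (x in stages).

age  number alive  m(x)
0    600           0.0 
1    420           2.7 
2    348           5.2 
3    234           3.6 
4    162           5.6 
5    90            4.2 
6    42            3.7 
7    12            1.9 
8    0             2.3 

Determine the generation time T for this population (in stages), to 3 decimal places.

lx = nx/n0 = nx/600: 1, 0.7, 0.58, 0.39, 0.27, 0.15, 0.07, 0.02, 0
lx·mx: 0, 1.89, 3.016, 1.404, 1.512, 0.63, 0.259, 0.038, 0 → R0 = 8.749
x·lx·mx: 0, 1.89, 6.032, 4.212, 6.048, 3.15, 1.554, 0.266, 0 → Σ = 23.152
T = 23.152 / 8.749 = 2.646245… → 2.646

2.646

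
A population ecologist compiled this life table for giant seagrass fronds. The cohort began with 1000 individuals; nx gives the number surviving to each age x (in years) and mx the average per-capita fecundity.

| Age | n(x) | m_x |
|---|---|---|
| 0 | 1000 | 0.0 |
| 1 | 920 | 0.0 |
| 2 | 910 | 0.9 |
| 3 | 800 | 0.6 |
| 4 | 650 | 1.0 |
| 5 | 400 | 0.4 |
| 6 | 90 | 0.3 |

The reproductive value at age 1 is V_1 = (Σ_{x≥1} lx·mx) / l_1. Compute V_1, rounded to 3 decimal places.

2.322

lx = nx/n0 = nx/1000: 1, 0.92, 0.91, 0.8, 0.65, 0.4, 0.09
lx·mx for x ≥ 1: 0, 0.819, 0.48, 0.65, 0.16, 0.027 → sum = 2.136
V_1 = 2.136 / l_1 = 2.136 / 0.92 = 2.321739… → 2.322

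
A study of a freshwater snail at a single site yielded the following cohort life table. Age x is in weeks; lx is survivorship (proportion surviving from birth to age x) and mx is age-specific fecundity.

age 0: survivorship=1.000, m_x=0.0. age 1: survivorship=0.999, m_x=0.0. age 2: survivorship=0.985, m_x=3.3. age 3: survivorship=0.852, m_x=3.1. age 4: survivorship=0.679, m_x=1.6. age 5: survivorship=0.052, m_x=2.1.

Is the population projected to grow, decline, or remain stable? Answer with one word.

R0 = Σ lx·mx = 0 + 0 + 3.2505 + 2.6412 + 1.0864 + 0.1092 = 7.0873
R0 > 1, so the population is growing.

growing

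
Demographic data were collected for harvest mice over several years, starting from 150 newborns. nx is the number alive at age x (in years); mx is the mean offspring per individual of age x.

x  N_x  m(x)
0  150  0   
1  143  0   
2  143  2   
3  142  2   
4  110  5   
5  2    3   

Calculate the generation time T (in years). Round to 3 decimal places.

3.245

lx = nx/n0 = nx/150: 1, 0.95333…, 0.95333…, 0.94667…, 0.73333…, 0.01333…
lx·mx: 0, 0, 1.906667…, 1.893333…, 3.666667…, 0.04… → R0 = 7.506667…
x·lx·mx: 0, 0, 3.813333…, 5.68…, 14.666667…, 0.2… → Σ = 24.36…
T = 24.36… / 7.506667… = 3.245115… → 3.245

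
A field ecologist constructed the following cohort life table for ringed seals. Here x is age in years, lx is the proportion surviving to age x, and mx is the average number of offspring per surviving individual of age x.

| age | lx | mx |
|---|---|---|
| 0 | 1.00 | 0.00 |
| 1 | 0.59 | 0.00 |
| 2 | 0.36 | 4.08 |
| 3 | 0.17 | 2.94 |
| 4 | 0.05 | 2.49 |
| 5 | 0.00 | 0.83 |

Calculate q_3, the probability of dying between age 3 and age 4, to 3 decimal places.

0.706

q_3 = (l_3 − l_4) / l_3 = (0.17 − 0.05) / 0.17
     = 0.12 / 0.17 = 0.705882… → 0.706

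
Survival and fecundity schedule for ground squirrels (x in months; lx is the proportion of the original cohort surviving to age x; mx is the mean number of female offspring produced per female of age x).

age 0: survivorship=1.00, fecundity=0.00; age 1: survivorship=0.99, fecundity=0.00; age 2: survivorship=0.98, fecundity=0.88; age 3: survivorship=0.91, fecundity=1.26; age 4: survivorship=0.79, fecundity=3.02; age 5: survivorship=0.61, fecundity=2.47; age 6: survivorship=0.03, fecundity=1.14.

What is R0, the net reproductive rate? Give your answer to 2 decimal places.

lx·mx by age: 0, 0, 0.8624, 1.1466, 2.3858, 1.5067, 0.0342
R0 = Σ lx·mx = 5.9357 → 5.94

5.94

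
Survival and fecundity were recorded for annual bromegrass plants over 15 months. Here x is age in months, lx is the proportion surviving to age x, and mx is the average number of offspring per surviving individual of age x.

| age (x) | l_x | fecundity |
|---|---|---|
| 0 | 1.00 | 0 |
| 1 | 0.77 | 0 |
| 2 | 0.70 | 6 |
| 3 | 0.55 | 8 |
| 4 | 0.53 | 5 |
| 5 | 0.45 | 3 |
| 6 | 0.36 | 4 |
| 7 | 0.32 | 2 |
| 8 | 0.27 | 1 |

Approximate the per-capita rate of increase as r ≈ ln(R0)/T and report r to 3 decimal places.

0.746

R0 = Σ lx·mx = 0 + 0 + 4.2 + 4.4 + 2.65 + 1.35 + 1.44 + 0.64 + 0.27 = 14.95
Σ x·lx·mx = 54.23; T = 54.23/14.95 = 3.62742…
r ≈ ln(R0)/T = ln(14.95)/3.62742… = 0.74563… → 0.746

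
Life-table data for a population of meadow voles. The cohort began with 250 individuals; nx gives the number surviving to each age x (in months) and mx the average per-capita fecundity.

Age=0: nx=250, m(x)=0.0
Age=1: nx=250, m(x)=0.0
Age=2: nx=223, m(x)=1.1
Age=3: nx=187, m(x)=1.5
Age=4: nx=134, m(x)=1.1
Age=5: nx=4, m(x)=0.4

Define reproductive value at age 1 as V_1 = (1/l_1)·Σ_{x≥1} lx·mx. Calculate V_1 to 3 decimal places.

lx = nx/n0 = nx/250: 1, 1, 0.892, 0.748, 0.536, 0.016
lx·mx for x ≥ 1: 0, 0.9812, 1.122, 0.5896, 0.0064 → sum = 2.6992
V_1 = 2.6992 / l_1 = 2.6992 / 1 = 2.6992 → 2.699

2.699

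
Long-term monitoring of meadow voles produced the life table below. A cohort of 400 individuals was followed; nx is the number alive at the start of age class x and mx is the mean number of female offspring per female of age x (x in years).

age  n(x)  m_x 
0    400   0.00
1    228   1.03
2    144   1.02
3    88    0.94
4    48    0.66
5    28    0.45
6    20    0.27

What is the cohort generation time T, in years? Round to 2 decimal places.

1.94

lx = nx/n0 = nx/400: 1, 0.57, 0.36, 0.22, 0.12, 0.07, 0.05
lx·mx: 0, 0.5871, 0.3672, 0.2068, 0.0792, 0.0315, 0.0135 → R0 = 1.2853
x·lx·mx: 0, 0.5871, 0.7344, 0.6204, 0.3168, 0.1575, 0.081 → Σ = 2.4972
T = 2.4972 / 1.2853 = 1.942893… → 1.94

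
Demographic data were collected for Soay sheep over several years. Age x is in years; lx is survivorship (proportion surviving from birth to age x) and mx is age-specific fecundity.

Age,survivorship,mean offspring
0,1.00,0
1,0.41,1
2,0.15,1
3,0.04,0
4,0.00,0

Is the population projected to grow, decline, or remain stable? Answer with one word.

R0 = Σ lx·mx = 0 + 0.41 + 0.15 + 0 + 0 = 0.56
R0 < 1, so the population is declining.

declining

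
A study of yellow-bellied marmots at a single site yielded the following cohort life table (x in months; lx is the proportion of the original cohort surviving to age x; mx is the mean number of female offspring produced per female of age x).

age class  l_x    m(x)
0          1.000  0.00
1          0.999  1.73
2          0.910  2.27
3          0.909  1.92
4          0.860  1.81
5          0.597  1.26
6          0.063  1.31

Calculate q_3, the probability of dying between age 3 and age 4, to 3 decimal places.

0.054

q_3 = (l_3 − l_4) / l_3 = (0.909 − 0.86) / 0.909
     = 0.049 / 0.909 = 0.053905… → 0.054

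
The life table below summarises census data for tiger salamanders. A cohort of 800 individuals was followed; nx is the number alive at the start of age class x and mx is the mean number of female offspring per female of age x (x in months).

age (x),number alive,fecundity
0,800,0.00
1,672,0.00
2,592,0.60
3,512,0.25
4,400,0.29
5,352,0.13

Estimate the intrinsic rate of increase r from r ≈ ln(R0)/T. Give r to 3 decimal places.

-0.078

lx = nx/n0 = nx/800: 1, 0.84, 0.74, 0.64, 0.5, 0.44
R0 = Σ lx·mx = 0 + 0 + 0.444 + 0.16 + 0.145 + 0.0572 = 0.8062
Σ x·lx·mx = 2.234; T = 2.234/0.8062 = 2.77102…
r ≈ ln(R0)/T = ln(0.8062)/2.77102… = -0.07774… → -0.078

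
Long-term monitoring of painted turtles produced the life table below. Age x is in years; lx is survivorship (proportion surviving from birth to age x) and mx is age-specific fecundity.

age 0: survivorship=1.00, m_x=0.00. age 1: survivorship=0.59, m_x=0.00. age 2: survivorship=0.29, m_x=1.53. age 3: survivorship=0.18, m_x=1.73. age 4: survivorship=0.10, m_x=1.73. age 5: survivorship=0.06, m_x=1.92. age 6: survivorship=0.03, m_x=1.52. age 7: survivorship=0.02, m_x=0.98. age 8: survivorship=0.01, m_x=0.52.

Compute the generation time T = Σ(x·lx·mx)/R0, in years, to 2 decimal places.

3.18

lx·mx: 0, 0, 0.4437, 0.3114, 0.173, 0.1152, 0.0456, 0.0196, 0.0052 → R0 = 1.1137
x·lx·mx: 0, 0, 0.8874, 0.9342, 0.692, 0.576, 0.2736, 0.1372, 0.0416 → Σ = 3.542
T = 3.542 / 1.1137 = 3.18039… → 3.18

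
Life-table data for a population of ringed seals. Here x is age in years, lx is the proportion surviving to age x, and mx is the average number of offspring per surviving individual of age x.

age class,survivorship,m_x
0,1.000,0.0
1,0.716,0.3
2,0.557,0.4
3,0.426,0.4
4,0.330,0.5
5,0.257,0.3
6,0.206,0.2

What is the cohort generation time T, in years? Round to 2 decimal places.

lx·mx: 0, 0.2148, 0.2228, 0.1704, 0.165, 0.0771, 0.0412 → R0 = 0.8913
x·lx·mx: 0, 0.2148, 0.4456, 0.5112, 0.66, 0.3855, 0.2472 → Σ = 2.4643
T = 2.4643 / 0.8913 = 2.764838… → 2.76

2.76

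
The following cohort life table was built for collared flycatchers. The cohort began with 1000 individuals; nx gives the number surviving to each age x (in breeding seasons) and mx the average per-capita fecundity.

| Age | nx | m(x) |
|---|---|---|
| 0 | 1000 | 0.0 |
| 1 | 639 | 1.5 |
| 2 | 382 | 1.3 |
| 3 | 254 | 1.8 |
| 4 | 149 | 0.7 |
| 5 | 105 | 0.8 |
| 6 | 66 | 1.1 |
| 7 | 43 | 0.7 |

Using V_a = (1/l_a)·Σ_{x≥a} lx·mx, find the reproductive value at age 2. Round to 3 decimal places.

lx = nx/n0 = nx/1000: 1, 0.639, 0.382, 0.254, 0.149, 0.105, 0.066, 0.043
lx·mx for x ≥ 2: 0.4966, 0.4572, 0.1043, 0.084, 0.0726, 0.0301 → sum = 1.2448
V_2 = 1.2448 / l_2 = 1.2448 / 0.382 = 3.258639… → 3.259

3.259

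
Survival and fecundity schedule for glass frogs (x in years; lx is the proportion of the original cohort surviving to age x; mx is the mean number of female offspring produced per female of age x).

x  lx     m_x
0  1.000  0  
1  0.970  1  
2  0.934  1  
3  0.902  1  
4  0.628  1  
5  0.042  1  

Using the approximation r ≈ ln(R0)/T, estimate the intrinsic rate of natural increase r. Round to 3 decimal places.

0.524

R0 = Σ lx·mx = 0 + 0.97 + 0.934 + 0.902 + 0.628 + 0.042 = 3.476
Σ x·lx·mx = 8.266; T = 8.266/3.476 = 2.37802…
r ≈ ln(R0)/T = ln(3.476)/2.37802… = 0.52392… → 0.524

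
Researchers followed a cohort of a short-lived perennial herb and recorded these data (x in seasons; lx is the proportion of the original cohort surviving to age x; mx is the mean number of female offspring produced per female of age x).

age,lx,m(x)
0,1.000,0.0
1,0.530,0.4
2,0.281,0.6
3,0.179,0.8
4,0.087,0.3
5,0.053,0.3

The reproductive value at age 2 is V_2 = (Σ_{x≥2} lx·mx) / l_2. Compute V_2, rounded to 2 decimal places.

lx·mx for x ≥ 2: 0.1686, 0.1432, 0.0261, 0.0159 → sum = 0.3538
V_2 = 0.3538 / l_2 = 0.3538 / 0.281 = 1.259075… → 1.26

1.26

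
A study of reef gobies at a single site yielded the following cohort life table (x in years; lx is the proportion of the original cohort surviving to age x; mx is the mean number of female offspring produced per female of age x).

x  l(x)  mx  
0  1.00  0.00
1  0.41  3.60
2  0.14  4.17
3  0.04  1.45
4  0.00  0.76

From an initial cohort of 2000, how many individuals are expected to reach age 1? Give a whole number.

820

Expected survivors = N0 · l_1 = 2000 × 0.41 = 820 → 820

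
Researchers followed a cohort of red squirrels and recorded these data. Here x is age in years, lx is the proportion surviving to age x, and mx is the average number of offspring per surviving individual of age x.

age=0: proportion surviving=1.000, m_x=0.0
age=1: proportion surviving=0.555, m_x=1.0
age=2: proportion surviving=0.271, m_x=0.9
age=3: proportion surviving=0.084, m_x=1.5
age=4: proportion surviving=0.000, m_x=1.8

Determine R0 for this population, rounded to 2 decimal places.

lx·mx by age: 0, 0.555, 0.2439, 0.126, 0
R0 = Σ lx·mx = 0.9249 → 0.92

0.92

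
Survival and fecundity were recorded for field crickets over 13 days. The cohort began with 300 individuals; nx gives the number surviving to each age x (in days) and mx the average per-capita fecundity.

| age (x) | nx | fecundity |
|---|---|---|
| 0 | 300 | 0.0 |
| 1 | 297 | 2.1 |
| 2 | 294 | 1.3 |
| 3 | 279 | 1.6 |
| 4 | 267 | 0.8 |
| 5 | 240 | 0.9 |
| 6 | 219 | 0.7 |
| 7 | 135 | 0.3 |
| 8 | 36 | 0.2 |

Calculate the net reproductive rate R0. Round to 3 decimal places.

6.943

lx = nx/n0 = nx/300: 1, 0.99, 0.98, 0.93, 0.89, 0.8, 0.73, 0.45, 0.12
lx·mx by age: 0, 2.079, 1.274, 1.488, 0.712, 0.72, 0.511, 0.135, 0.024
R0 = Σ lx·mx = 6.943 → 6.943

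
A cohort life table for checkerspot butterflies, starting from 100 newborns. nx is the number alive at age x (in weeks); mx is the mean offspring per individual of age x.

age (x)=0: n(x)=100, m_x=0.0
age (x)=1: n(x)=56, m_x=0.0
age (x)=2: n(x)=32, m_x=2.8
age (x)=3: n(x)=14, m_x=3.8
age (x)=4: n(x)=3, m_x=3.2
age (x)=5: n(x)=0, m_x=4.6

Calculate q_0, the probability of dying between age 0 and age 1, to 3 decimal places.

0.440

lx = nx/n0 = nx/100: 1, 0.56, 0.32, 0.14, 0.03, 0
q_0 = (l_0 − l_1) / l_0 = (1 − 0.56) / 1
     = 0.44 / 1 = 0.44 → 0.440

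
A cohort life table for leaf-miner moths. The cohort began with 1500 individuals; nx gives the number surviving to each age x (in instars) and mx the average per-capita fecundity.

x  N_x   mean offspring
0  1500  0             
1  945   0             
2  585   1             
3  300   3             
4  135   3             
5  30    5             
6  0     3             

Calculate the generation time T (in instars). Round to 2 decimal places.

3.06

lx = nx/n0 = nx/1500: 1, 0.63, 0.39, 0.2, 0.09, 0.02, 0
lx·mx: 0, 0, 0.39, 0.6, 0.27, 0.1, 0 → R0 = 1.36
x·lx·mx: 0, 0, 0.78, 1.8, 1.08, 0.5, 0 → Σ = 4.16
T = 4.16 / 1.36 = 3.058824… → 3.06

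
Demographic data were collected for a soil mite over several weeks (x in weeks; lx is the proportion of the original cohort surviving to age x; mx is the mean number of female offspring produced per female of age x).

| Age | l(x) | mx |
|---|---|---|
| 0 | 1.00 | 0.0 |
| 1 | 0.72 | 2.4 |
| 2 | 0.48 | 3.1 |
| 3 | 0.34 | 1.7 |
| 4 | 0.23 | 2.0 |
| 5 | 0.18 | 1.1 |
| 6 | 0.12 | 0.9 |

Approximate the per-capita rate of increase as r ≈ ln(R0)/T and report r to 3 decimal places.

R0 = Σ lx·mx = 0 + 1.728 + 1.488 + 0.578 + 0.46 + 0.198 + 0.108 = 4.56
Σ x·lx·mx = 9.916; T = 9.916/4.56 = 2.17456…
r ≈ ln(R0)/T = ln(4.56)/2.17456… = 0.69776… → 0.698

0.698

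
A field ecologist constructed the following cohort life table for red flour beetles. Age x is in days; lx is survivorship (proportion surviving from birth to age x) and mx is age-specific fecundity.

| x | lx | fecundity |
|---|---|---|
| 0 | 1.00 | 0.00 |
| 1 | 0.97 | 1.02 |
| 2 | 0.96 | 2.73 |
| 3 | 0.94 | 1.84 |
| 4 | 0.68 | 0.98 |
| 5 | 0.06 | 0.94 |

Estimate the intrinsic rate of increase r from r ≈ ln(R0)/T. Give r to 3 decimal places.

0.760

R0 = Σ lx·mx = 0 + 0.9894 + 2.6208 + 1.7296 + 0.6664 + 0.0564 = 6.0626
Σ x·lx·mx = 14.3674; T = 14.3674/6.0626 = 2.36984…
r ≈ ln(R0)/T = ln(6.0626)/2.36984… = 0.76045… → 0.760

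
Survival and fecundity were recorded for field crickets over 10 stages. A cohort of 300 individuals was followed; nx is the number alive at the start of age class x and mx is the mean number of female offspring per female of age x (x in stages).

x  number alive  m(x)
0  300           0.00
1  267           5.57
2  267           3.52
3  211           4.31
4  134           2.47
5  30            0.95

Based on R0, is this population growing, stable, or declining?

lx = nx/n0 = nx/300: 1, 0.89, 0.89, 0.70333…, 0.44667…, 0.1
R0 = Σ lx·mx = 0 + 4.9573 + 3.1328 + 3.031367… + 1.103267… + 0.095 = 12.319733…
R0 > 1, so the population is growing.

growing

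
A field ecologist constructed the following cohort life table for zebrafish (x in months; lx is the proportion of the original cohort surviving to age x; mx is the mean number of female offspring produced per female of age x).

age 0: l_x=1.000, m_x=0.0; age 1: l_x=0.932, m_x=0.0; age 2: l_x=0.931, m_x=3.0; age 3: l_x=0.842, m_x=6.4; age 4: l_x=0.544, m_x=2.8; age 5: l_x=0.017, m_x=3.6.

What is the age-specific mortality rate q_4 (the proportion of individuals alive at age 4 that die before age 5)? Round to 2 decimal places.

q_4 = (l_4 − l_5) / l_4 = (0.544 − 0.017) / 0.544
     = 0.527 / 0.544 = 0.96875 → 0.97

0.97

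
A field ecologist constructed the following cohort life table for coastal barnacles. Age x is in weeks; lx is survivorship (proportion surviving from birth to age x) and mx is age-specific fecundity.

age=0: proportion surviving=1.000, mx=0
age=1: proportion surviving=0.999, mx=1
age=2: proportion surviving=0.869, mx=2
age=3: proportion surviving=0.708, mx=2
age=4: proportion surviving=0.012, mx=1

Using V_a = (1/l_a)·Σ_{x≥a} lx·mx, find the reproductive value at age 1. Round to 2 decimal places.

4.17

lx·mx for x ≥ 1: 0.999, 1.738, 1.416, 0.012 → sum = 4.165
V_1 = 4.165 / l_1 = 4.165 / 0.999 = 4.169169… → 4.17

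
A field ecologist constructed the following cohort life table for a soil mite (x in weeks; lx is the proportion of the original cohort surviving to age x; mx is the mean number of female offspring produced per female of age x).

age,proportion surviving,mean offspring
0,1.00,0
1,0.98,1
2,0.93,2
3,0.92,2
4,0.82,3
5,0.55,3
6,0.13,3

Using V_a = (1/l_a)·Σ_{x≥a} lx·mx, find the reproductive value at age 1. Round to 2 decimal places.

lx·mx for x ≥ 1: 0.98, 1.86, 1.84, 2.46, 1.65, 0.39 → sum = 9.18
V_1 = 9.18 / l_1 = 9.18 / 0.98 = 9.367347… → 9.37

9.37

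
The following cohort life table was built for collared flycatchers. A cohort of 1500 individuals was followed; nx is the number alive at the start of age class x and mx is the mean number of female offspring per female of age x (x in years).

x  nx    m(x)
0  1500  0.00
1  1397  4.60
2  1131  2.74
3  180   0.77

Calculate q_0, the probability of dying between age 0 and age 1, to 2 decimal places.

0.07

lx = nx/n0 = nx/1500: 1, 0.93133…, 0.754, 0.12
q_0 = (l_0 − l_1) / l_0 = (1 − 0.931333…) / 1
     = 0.068667… / 1 = 0.068667… → 0.07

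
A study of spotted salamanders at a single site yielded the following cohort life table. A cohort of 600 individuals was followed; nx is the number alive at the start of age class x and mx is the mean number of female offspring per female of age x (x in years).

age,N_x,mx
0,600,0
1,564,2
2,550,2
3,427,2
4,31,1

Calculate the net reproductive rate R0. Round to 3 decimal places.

lx = nx/n0 = nx/600: 1, 0.94, 0.91667…, 0.71167…, 0.05167…
lx·mx by age: 0, 1.88, 1.833333…, 1.423333…, 0.051667…
R0 = Σ lx·mx = 5.188333… → 5.188

5.188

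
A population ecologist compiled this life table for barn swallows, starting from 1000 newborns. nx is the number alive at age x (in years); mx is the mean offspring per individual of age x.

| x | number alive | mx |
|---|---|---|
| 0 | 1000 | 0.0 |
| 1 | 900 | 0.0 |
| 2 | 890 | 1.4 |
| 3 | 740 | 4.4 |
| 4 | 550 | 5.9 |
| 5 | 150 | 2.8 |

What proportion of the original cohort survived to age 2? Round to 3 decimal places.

l_2 = n_2/n_0 = 890/1000 = 0.89 → 0.890

0.890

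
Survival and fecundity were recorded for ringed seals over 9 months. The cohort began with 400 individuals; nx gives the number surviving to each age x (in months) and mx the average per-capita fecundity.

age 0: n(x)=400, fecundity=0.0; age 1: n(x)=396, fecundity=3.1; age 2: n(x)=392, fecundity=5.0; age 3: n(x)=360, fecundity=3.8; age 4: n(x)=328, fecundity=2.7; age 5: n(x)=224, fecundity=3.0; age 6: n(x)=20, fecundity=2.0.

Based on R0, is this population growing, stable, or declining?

growing

lx = nx/n0 = nx/400: 1, 0.99, 0.98, 0.9, 0.82, 0.56, 0.05
R0 = Σ lx·mx = 0 + 3.069 + 4.9 + 3.42 + 2.214 + 1.68 + 0.1 = 15.383
R0 > 1, so the population is growing.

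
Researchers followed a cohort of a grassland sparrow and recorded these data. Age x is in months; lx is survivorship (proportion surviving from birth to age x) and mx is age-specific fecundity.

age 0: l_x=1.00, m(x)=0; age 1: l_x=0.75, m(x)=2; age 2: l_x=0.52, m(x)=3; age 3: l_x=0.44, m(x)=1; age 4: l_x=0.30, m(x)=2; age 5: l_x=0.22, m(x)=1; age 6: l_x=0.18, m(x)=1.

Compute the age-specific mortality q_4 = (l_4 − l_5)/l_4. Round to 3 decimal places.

q_4 = (l_4 − l_5) / l_4 = (0.3 − 0.22) / 0.3
     = 0.08 / 0.3 = 0.266667… → 0.267

0.267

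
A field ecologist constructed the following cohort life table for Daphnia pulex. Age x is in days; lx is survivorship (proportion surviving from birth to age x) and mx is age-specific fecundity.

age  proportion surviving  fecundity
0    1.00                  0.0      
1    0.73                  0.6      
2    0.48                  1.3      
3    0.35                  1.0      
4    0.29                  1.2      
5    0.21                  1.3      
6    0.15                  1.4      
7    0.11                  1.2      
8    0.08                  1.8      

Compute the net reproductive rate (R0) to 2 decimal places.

lx·mx by age: 0, 0.438, 0.624, 0.35, 0.348, 0.273, 0.21, 0.132, 0.144
R0 = Σ lx·mx = 2.519 → 2.52

2.52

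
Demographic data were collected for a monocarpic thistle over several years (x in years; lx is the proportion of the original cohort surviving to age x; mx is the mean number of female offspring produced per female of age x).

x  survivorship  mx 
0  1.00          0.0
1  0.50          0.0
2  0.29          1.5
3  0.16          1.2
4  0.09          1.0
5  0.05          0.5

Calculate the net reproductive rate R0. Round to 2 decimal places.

0.74

lx·mx by age: 0, 0, 0.435, 0.192, 0.09, 0.025
R0 = Σ lx·mx = 0.742 → 0.74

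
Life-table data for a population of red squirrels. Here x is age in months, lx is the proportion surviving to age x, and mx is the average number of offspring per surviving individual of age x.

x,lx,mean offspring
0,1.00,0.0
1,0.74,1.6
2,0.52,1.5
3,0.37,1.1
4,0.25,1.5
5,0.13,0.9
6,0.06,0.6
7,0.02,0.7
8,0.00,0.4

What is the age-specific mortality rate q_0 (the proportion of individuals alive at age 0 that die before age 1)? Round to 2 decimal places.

0.26

q_0 = (l_0 − l_1) / l_0 = (1 − 0.74) / 1
     = 0.26 / 1 = 0.26 → 0.26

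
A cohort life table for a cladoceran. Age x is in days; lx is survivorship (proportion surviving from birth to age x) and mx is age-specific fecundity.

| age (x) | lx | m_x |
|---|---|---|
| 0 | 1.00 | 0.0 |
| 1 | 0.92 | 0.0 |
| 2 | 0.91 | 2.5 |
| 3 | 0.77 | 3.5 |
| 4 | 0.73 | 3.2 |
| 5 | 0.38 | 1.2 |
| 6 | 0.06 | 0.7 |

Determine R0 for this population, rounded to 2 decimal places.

lx·mx by age: 0, 0, 2.275, 2.695, 2.336, 0.456, 0.042
R0 = Σ lx·mx = 7.804 → 7.80

7.80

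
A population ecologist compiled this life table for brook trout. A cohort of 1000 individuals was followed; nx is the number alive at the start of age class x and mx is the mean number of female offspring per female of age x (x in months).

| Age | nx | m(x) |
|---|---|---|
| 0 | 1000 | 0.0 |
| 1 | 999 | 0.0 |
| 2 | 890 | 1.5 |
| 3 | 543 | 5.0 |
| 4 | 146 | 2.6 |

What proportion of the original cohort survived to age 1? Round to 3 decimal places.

l_1 = n_1/n_0 = 999/1000 = 0.999 → 0.999

0.999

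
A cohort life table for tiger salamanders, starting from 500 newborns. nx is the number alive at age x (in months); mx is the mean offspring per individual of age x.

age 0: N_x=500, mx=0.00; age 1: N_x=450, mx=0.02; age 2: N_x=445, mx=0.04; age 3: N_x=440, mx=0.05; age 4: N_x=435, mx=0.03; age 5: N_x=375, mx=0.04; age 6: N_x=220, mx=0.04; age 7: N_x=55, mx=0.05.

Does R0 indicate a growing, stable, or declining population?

lx = nx/n0 = nx/500: 1, 0.9, 0.89, 0.88, 0.87, 0.75, 0.44, 0.11
R0 = Σ lx·mx = 0 + 0.018 + 0.0356 + 0.044 + 0.0261 + 0.03 + 0.0176 + 0.0055 = 0.1768
R0 < 1, so the population is declining.

declining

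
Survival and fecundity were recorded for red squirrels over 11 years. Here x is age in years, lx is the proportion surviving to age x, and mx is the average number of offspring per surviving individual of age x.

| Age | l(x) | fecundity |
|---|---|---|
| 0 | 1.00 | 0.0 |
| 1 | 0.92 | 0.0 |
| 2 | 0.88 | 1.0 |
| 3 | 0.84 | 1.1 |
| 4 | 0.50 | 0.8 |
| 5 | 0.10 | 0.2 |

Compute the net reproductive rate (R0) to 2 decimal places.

2.22

lx·mx by age: 0, 0, 0.88, 0.924, 0.4, 0.02
R0 = Σ lx·mx = 2.224 → 2.22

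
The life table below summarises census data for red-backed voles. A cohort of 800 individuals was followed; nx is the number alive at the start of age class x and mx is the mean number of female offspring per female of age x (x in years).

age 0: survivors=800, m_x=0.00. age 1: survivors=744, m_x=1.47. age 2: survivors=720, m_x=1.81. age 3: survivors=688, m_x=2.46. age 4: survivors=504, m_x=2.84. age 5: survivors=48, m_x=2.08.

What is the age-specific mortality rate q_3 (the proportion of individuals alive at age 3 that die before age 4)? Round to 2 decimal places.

lx = nx/n0 = nx/800: 1, 0.93, 0.9, 0.86, 0.63, 0.06
q_3 = (l_3 − l_4) / l_3 = (0.86 − 0.63) / 0.86
     = 0.23 / 0.86 = 0.267442… → 0.27

0.27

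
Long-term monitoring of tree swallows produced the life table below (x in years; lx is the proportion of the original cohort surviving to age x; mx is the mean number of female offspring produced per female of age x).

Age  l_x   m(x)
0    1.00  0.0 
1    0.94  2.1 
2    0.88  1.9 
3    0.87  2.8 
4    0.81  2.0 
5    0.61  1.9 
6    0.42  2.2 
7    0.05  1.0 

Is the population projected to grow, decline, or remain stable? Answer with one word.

growing

R0 = Σ lx·mx = 0 + 1.974 + 1.672 + 2.436 + 1.62 + 1.159 + 0.924 + 0.05 = 9.835
R0 > 1, so the population is growing.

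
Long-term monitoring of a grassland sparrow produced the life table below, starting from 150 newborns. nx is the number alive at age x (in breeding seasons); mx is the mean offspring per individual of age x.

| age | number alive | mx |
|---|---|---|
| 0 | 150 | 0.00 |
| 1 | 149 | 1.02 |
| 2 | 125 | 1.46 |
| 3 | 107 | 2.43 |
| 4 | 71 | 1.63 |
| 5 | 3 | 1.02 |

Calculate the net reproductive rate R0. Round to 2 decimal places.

4.76

lx = nx/n0 = nx/150: 1, 0.99333…, 0.83333…, 0.71333…, 0.47333…, 0.02
lx·mx by age: 0, 1.0132…, 1.216667…, 1.7334…, 0.771533…, 0.0204
R0 = Σ lx·mx = 4.7552… → 4.76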